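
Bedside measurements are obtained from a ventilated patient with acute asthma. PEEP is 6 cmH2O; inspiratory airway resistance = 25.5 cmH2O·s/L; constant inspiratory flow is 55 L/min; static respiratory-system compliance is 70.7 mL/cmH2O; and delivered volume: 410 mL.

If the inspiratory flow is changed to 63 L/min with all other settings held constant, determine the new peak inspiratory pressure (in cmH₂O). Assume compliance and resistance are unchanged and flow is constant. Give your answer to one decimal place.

Flow: 55 L/min ÷ 60 = 0.9167 L/s.
New flow: 63 L/min ÷ 60 = 1.05 L/s.
PIP = Vt/C + R·V̇ + PEEP (constant-flow equation of motion).
Only the resistive term changes: ΔPIP = R × ΔV̇ = 25.5 × (1.05 − 0.9167) = 25.5 × 0.1333 = 3.399 cmH2O.
Original PIP = 410/70.7 + 25.5×0.9167 + 6 = 35.175 cmH2O; new PIP = 35.175 + (3.399) = 38.574 cmH2O.

38.6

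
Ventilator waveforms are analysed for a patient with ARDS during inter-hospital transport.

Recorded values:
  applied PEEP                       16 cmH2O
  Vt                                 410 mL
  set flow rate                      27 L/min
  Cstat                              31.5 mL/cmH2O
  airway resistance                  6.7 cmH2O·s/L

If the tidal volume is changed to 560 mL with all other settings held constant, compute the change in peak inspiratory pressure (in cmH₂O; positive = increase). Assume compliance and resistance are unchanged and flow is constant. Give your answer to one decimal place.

4.8

PIP = Vt/C + R·V̇ + PEEP (constant-flow equation of motion).
Only the elastic term changes: ΔPIP = ΔVt / C = (560 − 410) / 31.5 = 4.762 cmH2O.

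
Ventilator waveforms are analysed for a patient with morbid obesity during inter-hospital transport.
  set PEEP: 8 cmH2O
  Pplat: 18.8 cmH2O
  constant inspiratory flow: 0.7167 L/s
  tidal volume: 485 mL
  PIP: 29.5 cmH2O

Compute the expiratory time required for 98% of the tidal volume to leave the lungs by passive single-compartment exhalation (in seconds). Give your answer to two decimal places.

R = (PIP − Pplat)/V̇ = (29.5 − 18.8) / 0.7167 = 10.7/0.7167 = 14.93 cmH2O·s/L.
C = Vt/(Pplat − PEEP) = 485.0 / (18.8 − 8) = 485.0/10.8 = 44.907 mL/cmH2O.
τ = R × C = 14.93 × 0.04491 L/cmH2O = 0.6705 s.
t = −τ·ln(1 − 0.98) = −0.6705·ln(0.02) = 2.623 s.

2.62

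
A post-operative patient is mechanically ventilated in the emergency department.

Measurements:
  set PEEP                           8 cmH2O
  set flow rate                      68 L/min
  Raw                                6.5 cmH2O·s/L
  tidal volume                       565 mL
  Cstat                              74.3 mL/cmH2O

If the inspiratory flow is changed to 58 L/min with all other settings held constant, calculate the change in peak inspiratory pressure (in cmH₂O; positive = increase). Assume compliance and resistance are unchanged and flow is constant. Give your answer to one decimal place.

-1.1

Flow: 68 L/min ÷ 60 = 1.1333 L/s.
New flow: 58 L/min ÷ 60 = 0.9667 L/s.
PIP = Vt/C + R·V̇ + PEEP (constant-flow equation of motion).
Only the resistive term changes: ΔPIP = R × ΔV̇ = 6.5 × (0.9667 − 1.1333) = 6.5 × -0.1666 = -1.083 cmH2O.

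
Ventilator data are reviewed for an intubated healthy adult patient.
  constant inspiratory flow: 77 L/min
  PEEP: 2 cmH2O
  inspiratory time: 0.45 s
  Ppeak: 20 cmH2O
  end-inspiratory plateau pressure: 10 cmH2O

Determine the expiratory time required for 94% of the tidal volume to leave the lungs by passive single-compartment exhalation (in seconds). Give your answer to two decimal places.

Flow: 77 L/min ÷ 60 = 1.2833 L/s.
Vt = flow × Ti = 1.2833 L/s × 0.45 s × 1000 mL/L = 577.49 mL.
R = (PIP − Pplat)/V̇ = (20 − 10) / 1.2833 = 10.0/1.2833 = 7.792 cmH2O·s/L.
C = Vt/(Pplat − PEEP) = 577.49 / (10 − 2) = 577.49/8.0 = 72.186 mL/cmH2O.
τ = R × C = 7.792 × 0.07219 L/cmH2O = 0.5625 s.
t = −τ·ln(1 − 0.94) = −0.5625·ln(0.06) = 1.583 s.

1.58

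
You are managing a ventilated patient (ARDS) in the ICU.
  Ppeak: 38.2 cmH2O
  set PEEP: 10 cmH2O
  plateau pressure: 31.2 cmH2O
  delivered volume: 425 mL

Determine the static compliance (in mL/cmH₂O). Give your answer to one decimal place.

20.0

Cstat = Vt / (Pplat − PEEP) = 425 / (31.2 − 10) = 425 / 21.2 = 20.047 mL/cmH2O.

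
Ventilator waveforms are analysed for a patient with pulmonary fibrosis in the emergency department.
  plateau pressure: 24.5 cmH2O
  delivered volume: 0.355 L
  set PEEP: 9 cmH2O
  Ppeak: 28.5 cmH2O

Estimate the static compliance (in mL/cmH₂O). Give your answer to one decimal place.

22.9

Cstat = Vt / (Pplat − PEEP) = 355 / (24.5 − 9) = 355 / 15.5 = 22.903 mL/cmH2O.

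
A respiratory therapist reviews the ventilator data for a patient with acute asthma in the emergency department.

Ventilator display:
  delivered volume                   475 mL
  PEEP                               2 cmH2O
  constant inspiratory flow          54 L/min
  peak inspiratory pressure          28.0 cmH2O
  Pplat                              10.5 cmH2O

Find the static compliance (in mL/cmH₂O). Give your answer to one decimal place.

Cstat = Vt / (Pplat − PEEP) = 475 / (10.5 − 2) = 475 / 8.5 = 55.882 mL/cmH2O.

55.9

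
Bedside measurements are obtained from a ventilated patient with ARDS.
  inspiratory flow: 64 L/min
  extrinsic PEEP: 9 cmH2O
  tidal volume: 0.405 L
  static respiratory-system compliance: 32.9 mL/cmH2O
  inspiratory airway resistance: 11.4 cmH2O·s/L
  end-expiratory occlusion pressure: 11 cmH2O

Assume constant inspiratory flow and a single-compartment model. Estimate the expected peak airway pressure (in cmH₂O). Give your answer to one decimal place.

35.5

Flow: 64 L/min ÷ 60 = 1.0667 L/s.
Total PEEP = 11 cmH2O (set 9 + intrinsic 2); this is the baseline alveolar pressure.
Equation of motion (constant flow): PIP = Vt/C + R·V̇ + PEEP.
PIP = 405/32.9 + 11.4×1.0667 + 11 = 12.31 + 12.16 + 11 = 35.47 cmH2O.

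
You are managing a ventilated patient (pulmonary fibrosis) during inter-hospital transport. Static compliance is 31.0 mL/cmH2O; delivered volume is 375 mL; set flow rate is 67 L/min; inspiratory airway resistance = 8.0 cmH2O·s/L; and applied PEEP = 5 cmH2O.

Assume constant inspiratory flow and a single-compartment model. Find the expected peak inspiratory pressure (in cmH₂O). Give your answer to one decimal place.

Flow: 67 L/min ÷ 60 = 1.1167 L/s.
Equation of motion (constant flow): PIP = Vt/C + R·V̇ + PEEP.
PIP = 375/31.0 + 8.0×1.1167 + 5 = 12.097 + 8.934 + 5 = 26.031 cmH2O.

26.0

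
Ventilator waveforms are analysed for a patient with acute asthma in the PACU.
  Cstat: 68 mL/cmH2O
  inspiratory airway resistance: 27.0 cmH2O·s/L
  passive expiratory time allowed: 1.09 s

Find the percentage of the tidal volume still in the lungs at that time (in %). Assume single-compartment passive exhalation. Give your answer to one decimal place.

τ = R × C = 27.0 × 68 mL/cmH2O = 27.0 × 0.068 L/cmH2O = 1.836 s.
Passive exhalation: V(t)/V₀ = e^(−t/τ) = e^(−1.09/1.836) = 0.5523.
Fraction remaining = 0.5523 → 55.23%.

55.2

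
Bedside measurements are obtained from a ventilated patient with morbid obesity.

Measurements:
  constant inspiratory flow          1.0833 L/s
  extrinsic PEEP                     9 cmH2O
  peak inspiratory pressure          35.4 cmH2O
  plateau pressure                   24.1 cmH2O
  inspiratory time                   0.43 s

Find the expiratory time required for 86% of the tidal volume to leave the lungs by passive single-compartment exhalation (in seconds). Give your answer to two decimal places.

Vt = flow × Ti = 1.0833 L/s × 0.43 s × 1000 mL/L = 465.82 mL.
R = (PIP − Pplat)/V̇ = (35.4 − 24.1) / 1.0833 = 11.3/1.0833 = 10.431 cmH2O·s/L.
C = Vt/(Pplat − PEEP) = 465.82 / (24.1 − 9) = 465.82/15.1 = 30.849 mL/cmH2O.
τ = R × C = 10.431 × 0.03085 L/cmH2O = 0.3218 s.
t = −τ·ln(1 − 0.86) = −0.3218·ln(0.14) = 0.6327 s.

0.63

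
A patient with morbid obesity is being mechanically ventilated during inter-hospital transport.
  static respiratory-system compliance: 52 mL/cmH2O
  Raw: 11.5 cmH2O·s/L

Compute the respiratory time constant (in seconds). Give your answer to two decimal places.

τ = R × C = 11.5 × 52 mL/cmH2O = 11.5 × 0.052 L/cmH2O = 0.598 s.

0.60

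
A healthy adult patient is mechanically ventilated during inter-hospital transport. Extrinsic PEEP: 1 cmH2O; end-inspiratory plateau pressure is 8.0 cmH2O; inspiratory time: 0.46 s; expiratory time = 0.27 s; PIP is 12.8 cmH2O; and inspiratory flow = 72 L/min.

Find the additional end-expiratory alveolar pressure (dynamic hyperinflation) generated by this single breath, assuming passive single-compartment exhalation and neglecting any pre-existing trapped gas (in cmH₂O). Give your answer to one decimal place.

3.0

Flow: 72 L/min ÷ 60 = 1.2 L/s.
Vt = flow × Ti = 1.2 L/s × 0.46 s × 1000 mL/L = 552.0 mL.
R = (PIP − Pplat)/V̇ = (12.8 − 8.0) / 1.2 = 4.8/1.2 = 4.0 cmH2O·s/L.
C = Vt/(Pplat − PEEP) = 552.0 / (8.0 − 1) = 552.0/7.0 = 78.857 mL/cmH2O.
τ = R × C = 4.0 × 0.07886 L/cmH2O = 0.3154 s.
Fraction remaining = e^(−Te/τ) = e^(−0.27/0.3154) = 0.4248; trapped volume = 552.0 × 0.4248 = 234.49 mL.
Additional alveolar pressure from trapping ≈ V_trapped / C = 234.49 / 78.857 = 2.974 cmH2O.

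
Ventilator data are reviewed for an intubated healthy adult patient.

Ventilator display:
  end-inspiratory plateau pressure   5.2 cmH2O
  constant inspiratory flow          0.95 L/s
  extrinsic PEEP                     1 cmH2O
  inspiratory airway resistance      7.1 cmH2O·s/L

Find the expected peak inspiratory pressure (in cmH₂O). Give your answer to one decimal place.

11.9

PIP = Pplat + Raw × flow = 5.2 + 7.1 × 0.95 = 5.2 + 6.745 = 11.945 cmH2O.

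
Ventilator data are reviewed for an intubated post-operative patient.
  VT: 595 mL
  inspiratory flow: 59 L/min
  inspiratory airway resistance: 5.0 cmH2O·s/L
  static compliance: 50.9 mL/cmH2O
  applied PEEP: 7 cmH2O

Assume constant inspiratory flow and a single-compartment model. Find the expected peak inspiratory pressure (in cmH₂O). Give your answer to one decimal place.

23.6

Flow: 59 L/min ÷ 60 = 0.9833 L/s.
Equation of motion (constant flow): PIP = Vt/C + R·V̇ + PEEP.
PIP = 595/50.9 + 5.0×0.9833 + 7 = 11.69 + 4.917 + 7 = 23.607 cmH2O.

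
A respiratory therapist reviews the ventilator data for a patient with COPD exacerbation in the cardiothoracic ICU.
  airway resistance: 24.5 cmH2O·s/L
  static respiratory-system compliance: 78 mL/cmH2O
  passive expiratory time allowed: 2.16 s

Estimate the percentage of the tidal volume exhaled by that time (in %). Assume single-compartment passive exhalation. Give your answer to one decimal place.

67.7

τ = R × C = 24.5 × 78 mL/cmH2O = 24.5 × 0.078 L/cmH2O = 1.911 s.
Passive exhalation: V(t)/V₀ = e^(−t/τ) = e^(−2.16/1.911) = 0.3229.
Fraction exhaled = 1 − 0.3229 = 0.6771 → 67.71%.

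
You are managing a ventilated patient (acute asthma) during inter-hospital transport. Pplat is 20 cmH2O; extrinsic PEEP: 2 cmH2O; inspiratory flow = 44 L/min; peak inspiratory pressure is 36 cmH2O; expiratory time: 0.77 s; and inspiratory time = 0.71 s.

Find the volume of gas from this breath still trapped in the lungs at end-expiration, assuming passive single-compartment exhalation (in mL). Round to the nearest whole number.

Flow: 44 L/min ÷ 60 = 0.7333 L/s.
Vt = flow × Ti = 0.7333 L/s × 0.71 s × 1000 mL/L = 520.64 mL.
R = (PIP − Pplat)/V̇ = (36 − 20) / 0.7333 = 16.0/0.7333 = 21.819 cmH2O·s/L.
C = Vt/(Pplat − PEEP) = 520.64 / (20 − 2) = 520.64/18.0 = 28.924 mL/cmH2O.
τ = R × C = 21.819 × 0.02892 L/cmH2O = 0.631 s.
Fraction remaining = e^(−Te/τ) = e^(−0.77/0.631) = 0.2951.
Trapped volume = 520.64 × 0.2951 = 153.64 mL.

154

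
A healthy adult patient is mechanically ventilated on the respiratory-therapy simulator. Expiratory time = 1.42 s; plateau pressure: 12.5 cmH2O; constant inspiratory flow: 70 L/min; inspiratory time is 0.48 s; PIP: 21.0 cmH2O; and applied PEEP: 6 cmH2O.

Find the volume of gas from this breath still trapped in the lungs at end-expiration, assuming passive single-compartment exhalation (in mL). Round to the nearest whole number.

Flow: 70 L/min ÷ 60 = 1.1667 L/s.
Vt = flow × Ti = 1.1667 L/s × 0.48 s × 1000 mL/L = 560.02 mL.
R = (PIP − Pplat)/V̇ = (21.0 − 12.5) / 1.1667 = 8.5/1.1667 = 7.286 cmH2O·s/L.
C = Vt/(Pplat − PEEP) = 560.02 / (12.5 − 6) = 560.02/6.5 = 86.157 mL/cmH2O.
τ = R × C = 7.286 × 0.08616 L/cmH2O = 0.6278 s.
Fraction remaining = e^(−Te/τ) = e^(−1.42/0.6278) = 0.1042.
Trapped volume = 560.02 × 0.1042 = 58.354 mL.

58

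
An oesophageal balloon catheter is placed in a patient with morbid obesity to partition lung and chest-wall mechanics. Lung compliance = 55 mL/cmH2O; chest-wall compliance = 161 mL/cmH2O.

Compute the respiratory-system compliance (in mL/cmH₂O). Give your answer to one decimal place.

Lung and chest wall are elastances in series: 1/Crs = 1/CL + 1/Ccw.
1/Crs = 1/55 + 1/161 = 0.02439.
Crs = 41.0 mL/cmH2O.

41.0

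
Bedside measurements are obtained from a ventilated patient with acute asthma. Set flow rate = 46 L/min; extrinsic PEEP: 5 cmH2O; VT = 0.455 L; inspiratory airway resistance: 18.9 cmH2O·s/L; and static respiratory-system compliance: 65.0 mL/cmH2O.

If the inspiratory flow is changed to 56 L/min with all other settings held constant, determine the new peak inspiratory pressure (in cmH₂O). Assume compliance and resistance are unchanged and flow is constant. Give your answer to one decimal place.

29.6

Flow: 46 L/min ÷ 60 = 0.7667 L/s.
New flow: 56 L/min ÷ 60 = 0.9333 L/s.
PIP = Vt/C + R·V̇ + PEEP (constant-flow equation of motion).
Only the resistive term changes: ΔPIP = R × ΔV̇ = 18.9 × (0.9333 − 0.7667) = 18.9 × 0.1666 = 3.149 cmH2O.
Original PIP = 455/65.0 + 18.9×0.7667 + 5 = 26.491 cmH2O; new PIP = 26.491 + (3.149) = 29.64 cmH2O.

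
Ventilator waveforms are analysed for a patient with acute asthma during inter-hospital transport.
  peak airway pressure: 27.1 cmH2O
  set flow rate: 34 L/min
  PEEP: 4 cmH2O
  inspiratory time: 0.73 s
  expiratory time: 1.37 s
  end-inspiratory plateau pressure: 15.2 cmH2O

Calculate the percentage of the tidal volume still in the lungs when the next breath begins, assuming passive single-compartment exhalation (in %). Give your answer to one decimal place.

17.1

Flow: 34 L/min ÷ 60 = 0.5667 L/s.
Vt = flow × Ti = 0.5667 L/s × 0.73 s × 1000 mL/L = 413.69 mL.
R = (PIP − Pplat)/V̇ = (27.1 − 15.2) / 0.5667 = 11.9/0.5667 = 20.999 cmH2O·s/L.
C = Vt/(Pplat − PEEP) = 413.69 / (15.2 − 4) = 413.69/11.2 = 36.937 mL/cmH2O.
τ = R × C = 20.999 × 0.03694 L/cmH2O = 0.7757 s.
Fraction remaining at end-expiration = e^(−Te/τ) = e^(−1.37/0.7757) = 0.171 → 17.1%.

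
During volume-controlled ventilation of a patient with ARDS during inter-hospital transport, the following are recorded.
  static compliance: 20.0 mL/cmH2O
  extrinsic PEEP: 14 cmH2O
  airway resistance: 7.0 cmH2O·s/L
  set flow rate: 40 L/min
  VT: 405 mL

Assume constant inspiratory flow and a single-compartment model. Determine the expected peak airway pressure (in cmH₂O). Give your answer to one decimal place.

38.9

Flow: 40 L/min ÷ 60 = 0.6667 L/s.
Equation of motion (constant flow): PIP = Vt/C + R·V̇ + PEEP.
PIP = 405/20.0 + 7.0×0.6667 + 14 = 20.25 + 4.667 + 14 = 38.917 cmH2O.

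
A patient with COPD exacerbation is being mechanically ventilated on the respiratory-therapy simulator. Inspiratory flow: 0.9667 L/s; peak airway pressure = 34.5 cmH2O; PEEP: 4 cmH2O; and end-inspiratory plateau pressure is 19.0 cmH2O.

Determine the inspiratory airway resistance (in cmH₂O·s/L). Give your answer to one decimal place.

16.0

Raw = (PIP − Pplat) / flow = (34.5 − 19.0) / 0.9667 = 15.5 / 0.9667 = 16.034 cmH2O·s/L.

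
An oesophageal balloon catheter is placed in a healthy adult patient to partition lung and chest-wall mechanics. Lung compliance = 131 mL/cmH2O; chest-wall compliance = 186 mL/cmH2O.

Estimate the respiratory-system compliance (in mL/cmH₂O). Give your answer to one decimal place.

76.9

Lung and chest wall are elastances in series: 1/Crs = 1/CL + 1/Ccw.
1/Crs = 1/131 + 1/186 = 0.01301.
Crs = 76.864 mL/cmH2O.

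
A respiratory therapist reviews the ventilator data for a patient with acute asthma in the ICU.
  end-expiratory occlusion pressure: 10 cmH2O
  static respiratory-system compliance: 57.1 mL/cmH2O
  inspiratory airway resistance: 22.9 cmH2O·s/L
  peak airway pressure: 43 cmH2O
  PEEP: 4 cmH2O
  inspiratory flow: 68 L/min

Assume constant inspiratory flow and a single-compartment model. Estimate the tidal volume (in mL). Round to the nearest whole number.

Flow: 68 L/min ÷ 60 = 1.1333 L/s.
Total PEEP = 10 cmH2O (set 4 + intrinsic 6); this is the baseline alveolar pressure.
Equation of motion (constant flow): PIP = Vt/C + R·V̇ + PEEP.
Vt/C = PIP − R·V̇ − PEEP = 43 − 25.953 − 10 = 7.047 cmH2O.
Vt = C × 7.047 = 57.1 × 7.047 = 402.38 mL.

402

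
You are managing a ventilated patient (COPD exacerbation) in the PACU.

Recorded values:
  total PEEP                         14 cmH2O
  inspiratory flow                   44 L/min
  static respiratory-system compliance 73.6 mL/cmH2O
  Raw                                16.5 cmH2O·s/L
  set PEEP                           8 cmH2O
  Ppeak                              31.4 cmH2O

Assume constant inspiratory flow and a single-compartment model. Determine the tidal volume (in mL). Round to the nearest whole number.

Flow: 44 L/min ÷ 60 = 0.7333 L/s.
Total PEEP = 14 cmH2O (set 8 + intrinsic 6); this is the baseline alveolar pressure.
Equation of motion (constant flow): PIP = Vt/C + R·V̇ + PEEP.
Vt/C = PIP − R·V̇ − PEEP = 31.4 − 12.099 − 14 = 5.301 cmH2O.
Vt = C × 5.301 = 73.6 × 5.301 = 390.15 mL.

390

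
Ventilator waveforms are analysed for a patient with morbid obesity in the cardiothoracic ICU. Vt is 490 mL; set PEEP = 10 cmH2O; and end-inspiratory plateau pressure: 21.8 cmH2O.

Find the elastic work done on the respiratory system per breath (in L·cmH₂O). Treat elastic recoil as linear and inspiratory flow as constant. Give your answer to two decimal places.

Elastic work ≈ ½ × (Pplat − PEEP) × Vt = 0.5 × (21.8 − 10) × 0.490 L = 0.5 × 11.8 × 0.490 = 2.891 L·cmH2O.

2.89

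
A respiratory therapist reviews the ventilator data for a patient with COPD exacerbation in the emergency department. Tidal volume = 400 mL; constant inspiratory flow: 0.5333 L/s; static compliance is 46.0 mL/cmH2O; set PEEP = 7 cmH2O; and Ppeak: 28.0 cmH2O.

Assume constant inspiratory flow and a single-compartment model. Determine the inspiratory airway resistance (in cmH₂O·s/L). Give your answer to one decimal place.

23.1

Equation of motion (constant flow): PIP = Vt/C + R·V̇ + PEEP.
R·V̇ = PIP − Vt/C − PEEP = 28.0 − 400/46.0 − 7 = 28.0 − 8.696 − 7 = 12.304 cmH2O.
R = 12.304 / 0.5333 = 23.071 cmH2O·s/L.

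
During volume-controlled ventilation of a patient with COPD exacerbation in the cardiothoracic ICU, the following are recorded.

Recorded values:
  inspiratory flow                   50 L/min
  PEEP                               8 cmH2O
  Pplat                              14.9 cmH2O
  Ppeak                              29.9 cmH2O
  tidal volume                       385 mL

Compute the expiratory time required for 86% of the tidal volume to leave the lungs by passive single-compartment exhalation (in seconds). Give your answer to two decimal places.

Flow: 50 L/min ÷ 60 = 0.8333 L/s.
R = (PIP − Pplat)/V̇ = (29.9 − 14.9) / 0.8333 = 15.0/0.8333 = 18.001 cmH2O·s/L.
C = Vt/(Pplat − PEEP) = 385.0 / (14.9 − 8) = 385.0/6.9 = 55.797 mL/cmH2O.
τ = R × C = 18.001 × 0.0558 L/cmH2O = 1.004 s.
t = −τ·ln(1 − 0.86) = −1.004·ln(0.14) = 1.974 s.

1.97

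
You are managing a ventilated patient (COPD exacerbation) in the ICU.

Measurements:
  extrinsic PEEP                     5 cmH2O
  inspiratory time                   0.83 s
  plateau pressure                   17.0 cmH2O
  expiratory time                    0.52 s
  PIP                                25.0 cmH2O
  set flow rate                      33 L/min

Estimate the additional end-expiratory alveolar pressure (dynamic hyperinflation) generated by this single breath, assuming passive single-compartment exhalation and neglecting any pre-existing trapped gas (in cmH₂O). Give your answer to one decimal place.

4.7

Flow: 33 L/min ÷ 60 = 0.55 L/s.
Vt = flow × Ti = 0.55 L/s × 0.83 s × 1000 mL/L = 456.5 mL.
R = (PIP − Pplat)/V̇ = (25.0 − 17.0) / 0.55 = 8.0/0.55 = 14.545 cmH2O·s/L.
C = Vt/(Pplat − PEEP) = 456.5 / (17.0 − 5) = 456.5/12.0 = 38.042 mL/cmH2O.
τ = R × C = 14.545 × 0.03804 L/cmH2O = 0.5533 s.
Fraction remaining = e^(−Te/τ) = e^(−0.52/0.5533) = 0.3907; trapped volume = 456.5 × 0.3907 = 178.35 mL.
Additional alveolar pressure from trapping ≈ V_trapped / C = 178.35 / 38.042 = 4.688 cmH2O.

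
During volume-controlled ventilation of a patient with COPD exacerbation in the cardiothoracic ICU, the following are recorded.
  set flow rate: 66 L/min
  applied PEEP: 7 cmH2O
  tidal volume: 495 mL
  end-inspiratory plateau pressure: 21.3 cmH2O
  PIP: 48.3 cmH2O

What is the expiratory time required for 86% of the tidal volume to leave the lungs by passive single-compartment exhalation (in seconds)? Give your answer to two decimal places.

Flow: 66 L/min ÷ 60 = 1.1 L/s.
R = (PIP − Pplat)/V̇ = (48.3 − 21.3) / 1.1 = 27.0/1.1 = 24.545 cmH2O·s/L.
C = Vt/(Pplat − PEEP) = 495.0 / (21.3 − 7) = 495.0/14.3 = 34.615 mL/cmH2O.
τ = R × C = 24.545 × 0.03462 L/cmH2O = 0.8497 s.
t = −τ·ln(1 − 0.86) = −0.8497·ln(0.14) = 1.671 s.

1.67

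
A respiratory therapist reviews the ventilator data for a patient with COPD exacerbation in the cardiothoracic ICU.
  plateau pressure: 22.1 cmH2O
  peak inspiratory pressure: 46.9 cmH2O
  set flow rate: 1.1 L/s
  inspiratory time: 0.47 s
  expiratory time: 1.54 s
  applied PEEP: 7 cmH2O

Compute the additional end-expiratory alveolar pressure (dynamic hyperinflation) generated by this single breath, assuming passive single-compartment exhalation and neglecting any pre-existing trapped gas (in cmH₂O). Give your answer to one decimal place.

2.1

Vt = flow × Ti = 1.1 L/s × 0.47 s × 1000 mL/L = 517.0 mL.
R = (PIP − Pplat)/V̇ = (46.9 − 22.1) / 1.1 = 24.8/1.1 = 22.545 cmH2O·s/L.
C = Vt/(Pplat − PEEP) = 517.0 / (22.1 − 7) = 517.0/15.1 = 34.238 mL/cmH2O.
τ = R × C = 22.545 × 0.03424 L/cmH2O = 0.7719 s.
Fraction remaining = e^(−Te/τ) = e^(−1.54/0.7719) = 0.136; trapped volume = 517.0 × 0.136 = 70.312 mL.
Additional alveolar pressure from trapping ≈ V_trapped / C = 70.312 / 34.238 = 2.054 cmH2O.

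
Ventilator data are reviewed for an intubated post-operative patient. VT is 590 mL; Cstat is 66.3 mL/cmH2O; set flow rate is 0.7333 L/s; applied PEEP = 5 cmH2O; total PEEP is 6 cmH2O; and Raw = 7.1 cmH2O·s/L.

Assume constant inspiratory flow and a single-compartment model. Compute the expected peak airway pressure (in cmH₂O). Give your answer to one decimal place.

Total PEEP = 6 cmH2O (set 5 + intrinsic 1); this is the baseline alveolar pressure.
Equation of motion (constant flow): PIP = Vt/C + R·V̇ + PEEP.
PIP = 590/66.3 + 7.1×0.7333 + 6 = 8.899 + 5.206 + 6 = 20.105 cmH2O.

20.1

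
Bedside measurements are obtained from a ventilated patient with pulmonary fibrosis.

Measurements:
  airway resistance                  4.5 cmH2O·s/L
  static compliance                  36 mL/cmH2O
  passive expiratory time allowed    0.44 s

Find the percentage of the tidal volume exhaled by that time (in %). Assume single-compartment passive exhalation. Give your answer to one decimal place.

τ = R × C = 4.5 × 36 mL/cmH2O = 4.5 × 0.036 L/cmH2O = 0.162 s.
Passive exhalation: V(t)/V₀ = e^(−t/τ) = e^(−0.44/0.162) = 0.06614.
Fraction exhaled = 1 − 0.06614 = 0.9339 → 93.39%.

93.4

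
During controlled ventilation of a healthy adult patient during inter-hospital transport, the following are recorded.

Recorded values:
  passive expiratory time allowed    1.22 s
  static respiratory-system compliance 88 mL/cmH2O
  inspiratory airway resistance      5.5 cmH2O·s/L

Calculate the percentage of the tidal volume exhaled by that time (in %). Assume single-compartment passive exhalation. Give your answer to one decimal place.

92.0

τ = R × C = 5.5 × 88 mL/cmH2O = 5.5 × 0.088 L/cmH2O = 0.484 s.
Passive exhalation: V(t)/V₀ = e^(−t/τ) = e^(−1.22/0.484) = 0.08041.
Fraction exhaled = 1 − 0.08041 = 0.9196 → 91.96%.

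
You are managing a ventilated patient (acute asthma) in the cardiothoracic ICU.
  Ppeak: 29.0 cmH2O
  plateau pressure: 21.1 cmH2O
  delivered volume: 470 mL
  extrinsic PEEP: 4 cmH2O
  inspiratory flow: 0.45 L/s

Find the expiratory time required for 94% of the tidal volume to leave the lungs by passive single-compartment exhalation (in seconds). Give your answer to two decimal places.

1.36

R = (PIP − Pplat)/V̇ = (29.0 − 21.1) / 0.45 = 7.9/0.45 = 17.556 cmH2O·s/L.
C = Vt/(Pplat − PEEP) = 470.0 / (21.1 − 4) = 470.0/17.1 = 27.485 mL/cmH2O.
τ = R × C = 17.556 × 0.02749 L/cmH2O = 0.4826 s.
t = −τ·ln(1 − 0.94) = −0.4826·ln(0.06) = 1.358 s.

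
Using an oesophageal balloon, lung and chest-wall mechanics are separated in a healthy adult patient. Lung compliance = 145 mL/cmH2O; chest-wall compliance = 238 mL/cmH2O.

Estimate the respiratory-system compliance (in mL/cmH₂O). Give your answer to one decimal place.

Lung and chest wall are elastances in series: 1/Crs = 1/CL + 1/Ccw.
1/Crs = 1/145 + 1/238 = 0.0111.
Crs = 90.09 mL/cmH2O.

90.1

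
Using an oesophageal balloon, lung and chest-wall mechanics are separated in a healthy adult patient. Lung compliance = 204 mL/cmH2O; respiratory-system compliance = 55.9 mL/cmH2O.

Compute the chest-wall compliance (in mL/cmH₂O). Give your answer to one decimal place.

1/Ccw = 1/Crs − 1/CL.
1/Ccw = 1/55.9 − 1/204 = 0.01299.
Ccw = 76.982 mL/cmH2O.

77.0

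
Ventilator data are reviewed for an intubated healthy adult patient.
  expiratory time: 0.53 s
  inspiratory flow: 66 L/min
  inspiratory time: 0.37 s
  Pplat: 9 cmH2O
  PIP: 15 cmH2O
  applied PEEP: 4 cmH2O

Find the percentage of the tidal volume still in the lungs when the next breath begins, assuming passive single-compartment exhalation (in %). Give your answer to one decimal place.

30.3

Flow: 66 L/min ÷ 60 = 1.1 L/s.
Vt = flow × Ti = 1.1 L/s × 0.37 s × 1000 mL/L = 407.0 mL.
R = (PIP − Pplat)/V̇ = (15 − 9) / 1.1 = 6.0/1.1 = 5.455 cmH2O·s/L.
C = Vt/(Pplat − PEEP) = 407.0 / (9 − 4) = 407.0/5.0 = 81.4 mL/cmH2O.
τ = R × C = 5.455 × 0.0814 L/cmH2O = 0.444 s.
Fraction remaining at end-expiration = e^(−Te/τ) = e^(−0.53/0.444) = 0.3031 → 30.31%.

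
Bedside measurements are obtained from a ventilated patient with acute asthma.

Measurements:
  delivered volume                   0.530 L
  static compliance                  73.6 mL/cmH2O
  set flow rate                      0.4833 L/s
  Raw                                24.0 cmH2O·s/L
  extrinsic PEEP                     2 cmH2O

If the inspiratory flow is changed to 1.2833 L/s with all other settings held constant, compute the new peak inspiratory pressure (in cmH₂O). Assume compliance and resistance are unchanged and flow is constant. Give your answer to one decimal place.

40.0

PIP = Vt/C + R·V̇ + PEEP (constant-flow equation of motion).
Only the resistive term changes: ΔPIP = R × ΔV̇ = 24.0 × (1.2833 − 0.4833) = 24.0 × 0.8 = 19.2 cmH2O.
Original PIP = 530/73.6 + 24.0×0.4833 + 2 = 20.8 cmH2O; new PIP = 20.8 + (19.2) = 40.0 cmH2O.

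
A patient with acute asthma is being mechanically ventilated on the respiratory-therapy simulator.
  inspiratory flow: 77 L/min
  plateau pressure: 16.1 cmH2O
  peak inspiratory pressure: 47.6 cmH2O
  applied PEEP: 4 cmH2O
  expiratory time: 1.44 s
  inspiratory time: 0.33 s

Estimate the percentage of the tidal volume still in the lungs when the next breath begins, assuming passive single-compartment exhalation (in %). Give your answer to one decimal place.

Flow: 77 L/min ÷ 60 = 1.2833 L/s.
Vt = flow × Ti = 1.2833 L/s × 0.33 s × 1000 mL/L = 423.49 mL.
R = (PIP − Pplat)/V̇ = (47.6 − 16.1) / 1.2833 = 31.5/1.2833 = 24.546 cmH2O·s/L.
C = Vt/(Pplat − PEEP) = 423.49 / (16.1 − 4) = 423.49/12.1 = 34.999 mL/cmH2O.
τ = R × C = 24.546 × 0.035 L/cmH2O = 0.8591 s.
Fraction remaining at end-expiration = e^(−Te/τ) = e^(−1.44/0.8591) = 0.1871 → 18.71%.

18.7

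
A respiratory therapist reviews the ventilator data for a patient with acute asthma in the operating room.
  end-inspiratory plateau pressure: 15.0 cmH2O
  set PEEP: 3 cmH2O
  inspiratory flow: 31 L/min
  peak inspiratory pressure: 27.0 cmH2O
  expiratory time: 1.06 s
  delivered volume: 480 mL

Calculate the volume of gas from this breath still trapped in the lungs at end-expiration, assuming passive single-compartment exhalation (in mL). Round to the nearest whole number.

Flow: 31 L/min ÷ 60 = 0.5167 L/s.
R = (PIP − Pplat)/V̇ = (27.0 − 15.0) / 0.5167 = 12.0/0.5167 = 23.224 cmH2O·s/L.
C = Vt/(Pplat − PEEP) = 480.0 / (15.0 − 3) = 480.0/12.0 = 40.0 mL/cmH2O.
τ = R × C = 23.224 × 0.04 L/cmH2O = 0.929 s.
Fraction remaining = e^(−Te/τ) = e^(−1.06/0.929) = 0.3195.
Trapped volume = 480.0 × 0.3195 = 153.36 mL.

153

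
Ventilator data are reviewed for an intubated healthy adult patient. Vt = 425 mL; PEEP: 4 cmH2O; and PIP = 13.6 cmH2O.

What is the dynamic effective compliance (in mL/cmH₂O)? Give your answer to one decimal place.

44.3

Dynamic compliance = Vt / (PIP − PEEP) = 425 / (13.6 − 4) = 425 / 9.6 = 44.271 mL/cmH2O.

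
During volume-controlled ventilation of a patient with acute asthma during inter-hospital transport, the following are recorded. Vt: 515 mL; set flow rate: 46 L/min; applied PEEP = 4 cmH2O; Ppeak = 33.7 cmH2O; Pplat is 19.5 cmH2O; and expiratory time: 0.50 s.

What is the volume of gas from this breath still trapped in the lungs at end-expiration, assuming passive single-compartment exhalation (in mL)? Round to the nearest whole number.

Flow: 46 L/min ÷ 60 = 0.7667 L/s.
R = (PIP − Pplat)/V̇ = (33.7 − 19.5) / 0.7667 = 14.2/0.7667 = 18.521 cmH2O·s/L.
C = Vt/(Pplat − PEEP) = 515.0 / (19.5 − 4) = 515.0/15.5 = 33.226 mL/cmH2O.
τ = R × C = 18.521 × 0.03323 L/cmH2O = 0.6155 s.
Fraction remaining = e^(−Te/τ) = e^(−0.50/0.6155) = 0.4438.
Trapped volume = 515.0 × 0.4438 = 228.56 mL.

229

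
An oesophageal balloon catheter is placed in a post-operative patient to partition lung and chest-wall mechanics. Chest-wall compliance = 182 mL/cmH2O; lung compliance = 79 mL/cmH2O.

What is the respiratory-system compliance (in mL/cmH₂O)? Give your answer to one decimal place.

55.1

Lung and chest wall are elastances in series: 1/Crs = 1/CL + 1/Ccw.
1/Crs = 1/79 + 1/182 = 0.01815.
Crs = 55.096 mL/cmH2O.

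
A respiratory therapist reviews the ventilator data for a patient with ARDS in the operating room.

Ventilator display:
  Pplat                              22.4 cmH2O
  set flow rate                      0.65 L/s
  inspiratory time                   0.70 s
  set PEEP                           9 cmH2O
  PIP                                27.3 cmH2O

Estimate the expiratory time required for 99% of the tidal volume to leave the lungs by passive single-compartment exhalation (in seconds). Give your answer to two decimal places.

Vt = flow × Ti = 0.65 L/s × 0.70 s × 1000 mL/L = 455.0 mL.
R = (PIP − Pplat)/V̇ = (27.3 − 22.4) / 0.65 = 4.9/0.65 = 7.538 cmH2O·s/L.
C = Vt/(Pplat − PEEP) = 455.0 / (22.4 − 9) = 455.0/13.4 = 33.955 mL/cmH2O.
τ = R × C = 7.538 × 0.03396 L/cmH2O = 0.256 s.
t = −τ·ln(1 − 0.99) = −0.256·ln(0.01) = 1.179 s.

1.18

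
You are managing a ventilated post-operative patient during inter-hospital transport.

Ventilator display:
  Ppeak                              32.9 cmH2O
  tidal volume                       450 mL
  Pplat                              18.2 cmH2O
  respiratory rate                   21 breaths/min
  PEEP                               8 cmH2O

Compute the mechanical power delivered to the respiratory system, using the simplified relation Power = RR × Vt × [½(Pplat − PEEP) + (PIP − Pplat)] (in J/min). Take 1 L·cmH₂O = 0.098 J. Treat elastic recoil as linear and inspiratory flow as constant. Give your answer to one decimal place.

18.3

Per-breath work = Vt × [½(Pplat−PEEP) + (PIP−Pplat)] = 0.450 × [0.5×10.2 + 14.7] = 0.450 × 19.8 = 8.91 L·cmH2O.
Power = 21 × 8.91 = 187.11 L·cmH2O/min.
× 0.098 J/(L·cmH2O) → 18.337 J/min.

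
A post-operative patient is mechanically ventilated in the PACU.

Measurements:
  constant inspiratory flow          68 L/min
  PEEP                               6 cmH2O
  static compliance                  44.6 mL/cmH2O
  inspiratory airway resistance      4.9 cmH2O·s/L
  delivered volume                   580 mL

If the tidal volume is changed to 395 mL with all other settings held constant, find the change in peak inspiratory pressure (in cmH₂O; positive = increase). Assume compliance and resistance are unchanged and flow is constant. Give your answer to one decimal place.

PIP = Vt/C + R·V̇ + PEEP (constant-flow equation of motion).
Only the elastic term changes: ΔPIP = ΔVt / C = (395 − 580) / 44.6 = -4.148 cmH2O.

-4.1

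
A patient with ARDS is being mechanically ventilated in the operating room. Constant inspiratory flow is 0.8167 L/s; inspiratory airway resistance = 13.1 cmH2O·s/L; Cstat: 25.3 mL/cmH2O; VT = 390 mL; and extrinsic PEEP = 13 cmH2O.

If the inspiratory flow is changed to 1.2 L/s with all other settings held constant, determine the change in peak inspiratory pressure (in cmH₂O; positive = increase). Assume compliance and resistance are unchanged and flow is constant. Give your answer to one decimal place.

PIP = Vt/C + R·V̇ + PEEP (constant-flow equation of motion).
Only the resistive term changes: ΔPIP = R × ΔV̇ = 13.1 × (1.2 − 0.8167) = 13.1 × 0.3833 = 5.021 cmH2O.

5.0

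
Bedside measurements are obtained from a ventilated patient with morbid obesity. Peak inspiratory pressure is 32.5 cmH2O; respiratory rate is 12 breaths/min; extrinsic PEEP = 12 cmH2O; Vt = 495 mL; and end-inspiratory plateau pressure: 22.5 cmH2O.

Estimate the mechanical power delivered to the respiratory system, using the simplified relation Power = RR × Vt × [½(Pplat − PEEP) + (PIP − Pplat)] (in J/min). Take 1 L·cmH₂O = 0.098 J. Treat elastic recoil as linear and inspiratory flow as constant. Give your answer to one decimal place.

8.9

Per-breath work = Vt × [½(Pplat−PEEP) + (PIP−Pplat)] = 0.495 × [0.5×10.5 + 10.0] = 0.495 × 15.25 = 7.549 L·cmH2O.
Power = 12 × 7.549 = 90.588 L·cmH2O/min.
× 0.098 J/(L·cmH2O) → 8.878 J/min.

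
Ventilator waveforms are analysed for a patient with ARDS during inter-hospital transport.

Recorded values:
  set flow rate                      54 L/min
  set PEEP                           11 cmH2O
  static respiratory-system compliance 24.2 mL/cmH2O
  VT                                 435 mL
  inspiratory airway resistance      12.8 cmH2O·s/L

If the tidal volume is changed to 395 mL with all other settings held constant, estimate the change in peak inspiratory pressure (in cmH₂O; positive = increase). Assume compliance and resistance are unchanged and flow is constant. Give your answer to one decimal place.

PIP = Vt/C + R·V̇ + PEEP (constant-flow equation of motion).
Only the elastic term changes: ΔPIP = ΔVt / C = (395 − 435) / 24.2 = -1.653 cmH2O.

-1.7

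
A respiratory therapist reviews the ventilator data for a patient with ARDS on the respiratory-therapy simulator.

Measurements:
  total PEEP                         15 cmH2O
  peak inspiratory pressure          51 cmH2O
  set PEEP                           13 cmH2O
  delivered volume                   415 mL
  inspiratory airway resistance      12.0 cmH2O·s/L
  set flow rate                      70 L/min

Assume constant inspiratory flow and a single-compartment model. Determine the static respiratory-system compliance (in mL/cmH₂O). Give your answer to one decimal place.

Flow: 70 L/min ÷ 60 = 1.1667 L/s.
Total PEEP = 15 cmH2O (set 13 + intrinsic 2); this is the baseline alveolar pressure.
Equation of motion (constant flow): PIP = Vt/C + R·V̇ + PEEP.
Vt/C = PIP − R·V̇ − PEEP = 51 − 12.0×1.1667 − 15 = 51 − 14.0 − 15 = 22.0 cmH2O.
C = Vt / 22.0 = 415 / 22.0 = 18.864 mL/cmH2O.

18.9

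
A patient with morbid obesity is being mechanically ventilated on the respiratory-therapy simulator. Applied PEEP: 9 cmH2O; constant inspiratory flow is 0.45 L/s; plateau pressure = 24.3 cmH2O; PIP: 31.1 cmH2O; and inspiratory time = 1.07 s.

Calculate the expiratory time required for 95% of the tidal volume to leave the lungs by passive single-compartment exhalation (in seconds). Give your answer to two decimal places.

Vt = flow × Ti = 0.45 L/s × 1.07 s × 1000 mL/L = 481.5 mL.
R = (PIP − Pplat)/V̇ = (31.1 − 24.3) / 0.45 = 6.8/0.45 = 15.111 cmH2O·s/L.
C = Vt/(Pplat − PEEP) = 481.5 / (24.3 − 9) = 481.5/15.3 = 31.471 mL/cmH2O.
τ = R × C = 15.111 × 0.03147 L/cmH2O = 0.4755 s.
t = −τ·ln(1 − 0.95) = −0.4755·ln(0.05) = 1.424 s.

1.42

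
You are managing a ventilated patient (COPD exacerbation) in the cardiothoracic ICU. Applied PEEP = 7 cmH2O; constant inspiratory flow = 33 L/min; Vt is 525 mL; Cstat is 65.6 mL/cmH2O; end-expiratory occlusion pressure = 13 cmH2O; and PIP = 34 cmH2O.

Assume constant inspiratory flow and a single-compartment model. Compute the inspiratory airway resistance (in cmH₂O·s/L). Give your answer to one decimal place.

Flow: 33 L/min ÷ 60 = 0.55 L/s.
Total PEEP = 13 cmH2O (set 7 + intrinsic 6); this is the baseline alveolar pressure.
Equation of motion (constant flow): PIP = Vt/C + R·V̇ + PEEP.
R·V̇ = PIP − Vt/C − PEEP = 34 − 525/65.6 − 13 = 34 − 8.003 − 13 = 12.997 cmH2O.
R = 12.997 / 0.55 = 23.631 cmH2O·s/L.

23.6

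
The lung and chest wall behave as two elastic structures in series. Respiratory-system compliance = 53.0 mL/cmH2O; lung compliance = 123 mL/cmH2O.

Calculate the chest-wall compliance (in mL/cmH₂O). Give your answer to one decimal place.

1/Ccw = 1/Crs − 1/CL.
1/Ccw = 1/53.0 − 1/123 = 0.01074.
Ccw = 93.11 mL/cmH2O.

93.1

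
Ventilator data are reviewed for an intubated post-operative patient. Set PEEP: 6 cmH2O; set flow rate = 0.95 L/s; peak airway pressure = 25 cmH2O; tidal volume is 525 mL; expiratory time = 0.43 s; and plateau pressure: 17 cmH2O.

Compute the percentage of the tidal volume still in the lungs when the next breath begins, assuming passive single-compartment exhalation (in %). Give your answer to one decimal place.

R = (PIP − Pplat)/V̇ = (25 − 17) / 0.95 = 8.0/0.95 = 8.421 cmH2O·s/L.
C = Vt/(Pplat − PEEP) = 525.0 / (17 − 6) = 525.0/11.0 = 47.727 mL/cmH2O.
τ = R × C = 8.421 × 0.04773 L/cmH2O = 0.4019 s.
Fraction remaining at end-expiration = e^(−Te/τ) = e^(−0.43/0.4019) = 0.343 → 34.3%.

34.3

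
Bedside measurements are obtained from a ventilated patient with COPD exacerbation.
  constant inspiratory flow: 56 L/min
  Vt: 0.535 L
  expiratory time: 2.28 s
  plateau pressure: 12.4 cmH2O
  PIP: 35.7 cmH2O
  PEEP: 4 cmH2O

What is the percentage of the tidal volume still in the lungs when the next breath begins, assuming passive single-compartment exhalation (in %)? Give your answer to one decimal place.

Flow: 56 L/min ÷ 60 = 0.9333 L/s.
R = (PIP − Pplat)/V̇ = (35.7 − 12.4) / 0.9333 = 23.3/0.9333 = 24.965 cmH2O·s/L.
C = Vt/(Pplat − PEEP) = 535.0 / (12.4 − 4) = 535.0/8.4 = 63.69 mL/cmH2O.
τ = R × C = 24.965 × 0.06369 L/cmH2O = 1.59 s.
Fraction remaining at end-expiration = e^(−Te/τ) = e^(−2.28/1.59) = 0.2384 → 23.84%.

23.8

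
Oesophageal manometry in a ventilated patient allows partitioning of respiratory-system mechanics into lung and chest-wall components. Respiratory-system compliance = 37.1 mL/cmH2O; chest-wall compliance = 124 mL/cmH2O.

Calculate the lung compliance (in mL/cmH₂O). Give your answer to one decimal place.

52.9

1/CL = 1/Crs − 1/Ccw.
1/CL = 1/37.1 − 1/124 = 0.01889.
CL = 52.938 mL/cmH2O.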